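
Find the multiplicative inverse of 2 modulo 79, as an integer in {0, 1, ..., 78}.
2^(−1) ≡ 40 (mod 79)

Apply the extended Euclidean algorithm to (79, 2), tracking rows (r, s, t) with s·79 + t·2 = r. Each division r_prev = q·r_cur + r_new produces the new row as (previous row) − q·(current row):
  row A: (79, 1, 0)   [1·79 + 0·2 = 79]
  row B: (2, 0, 1)   [0·79 + 1·2 = 2]
  79 = 39·2 + 1   → row C = row A − 39·row B = (1, 1, −39)   [check: 1·79 − 39·2 = 1]
  2 = 2·1 + 0   → remainder 0, stop. gcd = 1 (last nonzero row C).
The gcd is 1, so 2 is invertible mod 79. The last nonzero row gives 1·79 − 39·2 = 1, so t = −39. So 2^(−1) ≡ −39 ≡ 40 (mod 79). Verify: 2 · 40 = 80 ≡ 1 (mod 79). ✓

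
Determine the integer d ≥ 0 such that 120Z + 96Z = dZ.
(120, 96) = (24); d = 24

In the PID Z, (a, b) is generated by gcd(a, b). Compute gcd(120, 96) with the extended Euclidean algorithm, tracking rows (r, s, t) with s·120 + t·96 = r:
  row A: (120, 1, 0)   [1·120 + 0·96 = 120]
  row B: (96, 0, 1)   [0·120 + 1·96 = 96]
  120 = 1·96 + 24   → row C = row A − 1·row B = (24, 1, −1)   [check: 1·120 − 1·96 = 24]
  96 = 4·24 + 0   → remainder 0, stop. gcd = 24 (last nonzero row C).
So gcd(120, 96) = 24, with Bézout identity 1·120 − 1·96 = 24. Containment (⊇): the Bézout identity exhibits 24 as an element of (120, 96), giving (24) ⊆ (120, 96). Containment (⊆): since 24 | 120 and 24 | 96 (120 = 24·5, 96 = 24·4), every Z-linear combination of 120 and 96 is divisible by 24, so (120, 96) ⊆ (24). Therefore (120, 96) = (24), d = 24.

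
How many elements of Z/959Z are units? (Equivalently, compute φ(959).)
Z/959Z has φ(959) = 816 units

An element a ∈ Z/959Z is a unit iff gcd(a, 959) = 1, so the number of units is φ(959). φ is multiplicative, with φ(p^e) = p^e − p^(e−1). Factorise 959 = 7 · 137. Then
  φ(959) = (7 − 1) · (137 − 1) = 6 · 136 = 816.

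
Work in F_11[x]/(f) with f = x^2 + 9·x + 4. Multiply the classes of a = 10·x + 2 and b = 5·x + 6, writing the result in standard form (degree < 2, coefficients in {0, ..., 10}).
Multiply as integer polynomials: a · b = 50·x^2 + 70·x + 12. Reducing coefficients mod 11: a · b ≡ 6·x^2 + 4·x + 1. Now divide by f(x) = x^2 + 9·x + 4 in F_11[x], eliminating the leading term at each step:
  leading term 6·x^2: subtract (6)·f(x) = 6·x^2 + 10·x + 2, leaving 5·x + 10 (coefficients mod 11)
The degree is now < 2, so this is the remainder. Hence a · b ≡ 5·x + 10 in F_11[x]/(f).

Final answer: a · b ≡ 5·x + 10 (mod f(x))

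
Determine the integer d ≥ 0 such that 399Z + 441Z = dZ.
(399, 441) = (21); d = 21

In the PID Z, (a, b) is generated by gcd(a, b). Compute gcd(441, 399) with the extended Euclidean algorithm, tracking rows (r, s, t) with s·441 + t·399 = r:
  row A: (441, 1, 0)   [1·441 + 0·399 = 441]
  row B: (399, 0, 1)   [0·441 + 1·399 = 399]
  441 = 1·399 + 42   → row C = row A − 1·row B = (42, 1, −1)   [check: 1·441 − 1·399 = 42]
  399 = 9·42 + 21   → row D = row B − 9·row C = (21, −9, 10)   [check: −9·441 + 10·399 = 21]
  42 = 2·21 + 0   → remainder 0, stop. gcd = 21 (last nonzero row D).
So gcd(399, 441) = 21, with Bézout identity −9·441 + 10·399 = 21. Containment (⊇): the Bézout identity exhibits 21 as an element of (399, 441), giving (21) ⊆ (399, 441). Containment (⊆): since 21 | 399 and 21 | 441 (399 = 21·19, 441 = 21·21), every Z-linear combination of 399 and 441 is divisible by 21, so (399, 441) ⊆ (21). Therefore (399, 441) = (21), d = 21.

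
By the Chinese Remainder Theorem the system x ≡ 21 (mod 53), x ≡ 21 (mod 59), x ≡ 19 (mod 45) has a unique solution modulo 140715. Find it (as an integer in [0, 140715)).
The moduli 53, 59, 45 are pairwise coprime, so by the CRT there is a unique solution mod 53·59·45 = 140715.
Solve by successive substitution. Start with x ≡ 21 (mod 53).
  Combine with x ≡ 21 (mod 59): write x = 21 + 53·t and require 21 + 53·t ≡ 21 (mod 59), i.e. 53·t ≡ 21 − 21 ≡ 0 (mod 59). Since 53^(−1) ≡ 49 (mod 59), t ≡ 49·0 ≡ 0 (mod 59). So x ≡ 21 + 53·0 = 21 (mod 3127).
  Combine with x ≡ 19 (mod 45): write x = 21 + 3127·t and require 21 + 3127·t ≡ 19 (mod 45), i.e. 3127·t ≡ 19 − 21 ≡ 43 (mod 45). Since 3127^(−1) ≡ 43 (mod 45) (3127 ≡ 22 (mod 45)), t ≡ 43·43 ≡ 4 (mod 45). So x ≡ 21 + 3127·4 = 12529 (mod 140715).
Unique solution in [0, 140715): x = 12529.

Final answer: x ≡ 12529 (mod 140715); the representative in [0, 140715) is 12529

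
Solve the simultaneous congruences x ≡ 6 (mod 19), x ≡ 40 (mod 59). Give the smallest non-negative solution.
The moduli 19, 59 are pairwise coprime, so by the CRT there is a unique solution mod 19·59 = 1121.
Solve by successive substitution. Start with x ≡ 6 (mod 19).
  Combine with x ≡ 40 (mod 59): write x = 6 + 19·t and require 6 + 19·t ≡ 40 (mod 59), i.e. 19·t ≡ 40 − 6 ≡ 34 (mod 59). Since 19^(−1) ≡ 28 (mod 59), t ≡ 28·34 ≡ 8 (mod 59). So x ≡ 6 + 19·8 = 158 (mod 1121).
Unique solution in [0, 1121): x = 158.

Final answer: x ≡ 158 (mod 1121); the representative in [0, 1121) is 158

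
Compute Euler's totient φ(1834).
φ(1834) = 780

φ is multiplicative, with φ(p^e) = p^e − p^(e−1). Factorise 1834 = 2 · 7 · 131. Then
  φ(1834) = (2 − 1) · (7 − 1) · (131 − 1) = 1 · 6 · 130 = 780.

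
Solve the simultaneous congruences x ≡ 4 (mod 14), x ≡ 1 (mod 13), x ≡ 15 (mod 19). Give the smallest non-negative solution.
The moduli 14, 13, 19 are pairwise coprime, so by the CRT there is a unique solution mod 14·13·19 = 3458.
Solve by successive substitution. Start with x ≡ 4 (mod 14).
  Combine with x ≡ 1 (mod 13): write x = 4 + 14·t and require 4 + 14·t ≡ 1 (mod 13), i.e. 14·t ≡ 1 − 4 ≡ 10 (mod 13). Since 14^(−1) ≡ 1 (mod 13) (14 ≡ 1 (mod 13)), t ≡ 1·10 ≡ 10 (mod 13). So x ≡ 4 + 14·10 = 144 (mod 182).
  Combine with x ≡ 15 (mod 19): write x = 144 + 182·t and require 144 + 182·t ≡ 15 (mod 19), i.e. 182·t ≡ 15 − 144 ≡ 4 (mod 19). Since 182^(−1) ≡ 7 (mod 19) (182 ≡ 11 (mod 19)), t ≡ 7·4 ≡ 9 (mod 19). So x ≡ 144 + 182·9 = 1782 (mod 3458).
Unique solution in [0, 3458): x = 1782.

Final answer: x ≡ 1782 (mod 3458); the representative in [0, 3458) is 1782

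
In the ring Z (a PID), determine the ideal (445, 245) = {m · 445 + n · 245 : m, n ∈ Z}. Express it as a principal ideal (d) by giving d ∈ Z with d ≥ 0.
In the PID Z, (a, b) is generated by gcd(a, b). Compute gcd(445, 245) with the extended Euclidean algorithm, tracking rows (r, s, t) with s·445 + t·245 = r:
  row A: (445, 1, 0)   [1·445 + 0·245 = 445]
  row B: (245, 0, 1)   [0·445 + 1·245 = 245]
  445 = 1·245 + 200   → row C = row A − 1·row B = (200, 1, −1)   [check: 1·445 − 1·245 = 200]
  245 = 1·200 + 45   → row D = row B − 1·row C = (45, −1, 2)   [check: −1·445 + 2·245 = 45]
  200 = 4·45 + 20   → row E = row C − 4·row D = (20, 5, −9)   [check: 5·445 − 9·245 = 20]
  45 = 2·20 + 5   → row F = row D − 2·row E = (5, −11, 20)   [check: −11·445 + 20·245 = 5]
  20 = 4·5 + 0   → remainder 0, stop. gcd = 5 (last nonzero row F).
So gcd(445, 245) = 5, with Bézout identity −11·445 + 20·245 = 5. Containment (⊇): the Bézout identity exhibits 5 as an element of (445, 245), giving (5) ⊆ (445, 245). Containment (⊆): since 5 | 445 and 5 | 245 (445 = 5·89, 245 = 5·49), every Z-linear combination of 445 and 245 is divisible by 5, so (445, 245) ⊆ (5). Therefore (445, 245) = (5), d = 5.

Final answer: (445, 245) = (5); d = 5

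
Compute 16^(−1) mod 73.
16^(−1) ≡ 32 (mod 73)

Apply the extended Euclidean algorithm to (73, 16), tracking rows (r, s, t) with s·73 + t·16 = r. Each division r_prev = q·r_cur + r_new produces the new row as (previous row) − q·(current row):
  row A: (73, 1, 0)   [1·73 + 0·16 = 73]
  row B: (16, 0, 1)   [0·73 + 1·16 = 16]
  73 = 4·16 + 9   → row C = row A − 4·row B = (9, 1, −4)   [check: 1·73 − 4·16 = 9]
  16 = 1·9 + 7   → row D = row B − 1·row C = (7, −1, 5)   [check: −1·73 + 5·16 = 7]
  9 = 1·7 + 2   → row E = row C − 1·row D = (2, 2, −9)   [check: 2·73 − 9·16 = 2]
  7 = 3·2 + 1   → row F = row D − 3·row E = (1, −7, 32)   [check: −7·73 + 32·16 = 1]
  2 = 2·1 + 0   → remainder 0, stop. gcd = 1 (last nonzero row F).
The gcd is 1, so 16 is invertible mod 73. The last nonzero row gives −7·73 + 32·16 = 1, so t = 32. So 16^(−1) ≡ 32 (mod 73). Verify: 16 · 32 = 512 ≡ 1 (mod 73). ✓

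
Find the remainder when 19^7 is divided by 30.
19

Use repeated squaring. Binary(7) = 111. Walk through the bits of the exponent 7 left-to-right: at each bit after the leading one, square the running value, then multiply by 19 if the bit is 1 (always reducing mod 30):
  bit 1 = 1 (leading): start with 19.
  bit 2 = 1: square 19^2 = 361 ≡ 1; bit is 1, so multiply 1·19 = 19 (mod 30).
  bit 3 = 1: square 19^2 = 361 ≡ 1; bit is 1, so multiply 1·19 = 19 (mod 30).
Final value: 19^7 ≡ 19 (mod 30).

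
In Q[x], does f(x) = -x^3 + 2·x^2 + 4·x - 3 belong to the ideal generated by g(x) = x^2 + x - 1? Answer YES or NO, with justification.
YES

In Q[x] the ideal (g) consists of all multiples of g, so f ∈ (g) iff g | f, i.e. iff the remainder of f on division by g is 0. Divide f by g (g is monic, so eliminate the leading term of the running remainder at each step):
  leading term -x^3: subtract (-x)·g(x) = -x^3 - x^2 + x, leaving 3·x^2 + 3·x - 3
  leading term 3·x^2: subtract (3)·g(x) = 3·x^2 + 3·x - 3, leaving 0
The remainder is 0, so f(x) = g(x) · h(x) with h(x) = 3 - x. Hence g | f, i.e. f ∈ (g).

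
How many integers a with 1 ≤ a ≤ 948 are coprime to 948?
The number of a ∈ {1, ..., 948} with gcd(a, 948) = 1 is by definition Euler's totient φ(948). φ is multiplicative, with φ(p^e) = p^e − p^(e−1). Factorise 948 = 2^2 · 3 · 79. Then
  φ(948) = (2^2 − 2^1) · (3 − 1) · (79 − 1) = 2 · 2 · 78 = 312.
So there are 312 such integers.

Final answer: 312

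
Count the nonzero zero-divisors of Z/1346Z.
Z/1346Z has 673 nonzero zero-divisors

In Z/1346Z each nonzero element is either a unit (gcd with 1346 is 1) or a zero-divisor (gcd > 1). The number of units is φ(1346): factorise 1346 = 2 · 673, so φ(1346) = (2 − 1) · (673 − 1) = 1 · 672 = 672. The nonzero elements number 1346 − 1 = 1345. Hence the nonzero zero-divisors number 1345 − 672 = 673.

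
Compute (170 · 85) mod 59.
Reduce the factors first: 170 ≡ 52, 85 ≡ 26 (mod 59), so 170 · 85 ≡ 52 · 26 (mod 59). 52 · 26 = 1352. Dividing by 59: 1352 = 22·59 + 54. So (170 · 85) mod 59 = 54.

Final answer: 54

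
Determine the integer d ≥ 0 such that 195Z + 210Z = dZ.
In the PID Z, (a, b) is generated by gcd(a, b). Compute gcd(210, 195) with the extended Euclidean algorithm, tracking rows (r, s, t) with s·210 + t·195 = r:
  row A: (210, 1, 0)   [1·210 + 0·195 = 210]
  row B: (195, 0, 1)   [0·210 + 1·195 = 195]
  210 = 1·195 + 15   → row C = row A − 1·row B = (15, 1, −1)   [check: 1·210 − 1·195 = 15]
  195 = 13·15 + 0   → remainder 0, stop. gcd = 15 (last nonzero row C).
So gcd(195, 210) = 15, with Bézout identity 1·210 − 1·195 = 15. Containment (⊇): the Bézout identity exhibits 15 as an element of (195, 210), giving (15) ⊆ (195, 210). Containment (⊆): since 15 | 195 and 15 | 210 (195 = 15·13, 210 = 15·14), every Z-linear combination of 195 and 210 is divisible by 15, so (195, 210) ⊆ (15). Therefore (195, 210) = (15), d = 15.

Final answer: (195, 210) = (15); d = 15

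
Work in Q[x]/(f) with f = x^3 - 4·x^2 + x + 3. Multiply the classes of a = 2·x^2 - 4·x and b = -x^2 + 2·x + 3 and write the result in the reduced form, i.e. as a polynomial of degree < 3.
First multiply in Q[x] without reducing: a · b = -2·x^4 + 8·x^3 - 2·x^2 - 12·x. Now divide by f(x) = x^3 - 4·x^2 + x + 3, eliminating the leading term at each step:
  leading term -2·x^4: subtract (-2·x)·f(x) = -2·x^4 + 8·x^3 - 2·x^2 - 6·x, leaving -6·x
The degree is now < 3, so this is the remainder. Hence a · b ≡ -6·x in Q[x]/(f).

Final answer: a · b ≡ -6·x (mod f(x))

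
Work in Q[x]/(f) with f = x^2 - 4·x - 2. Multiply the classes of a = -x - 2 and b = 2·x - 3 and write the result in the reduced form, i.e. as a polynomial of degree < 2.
a · b ≡ 2 - 9·x (mod f(x))

First multiply in Q[x] without reducing: a · b = -2·x^2 - x + 6. Now divide by f(x) = x^2 - 4·x - 2, eliminating the leading term at each step:
  leading term -2·x^2: subtract (-2)·f(x) = -2·x^2 + 8·x + 4, leaving 2 - 9·x
The degree is now < 2, so this is the remainder. Hence a · b ≡ 2 - 9·x in Q[x]/(f).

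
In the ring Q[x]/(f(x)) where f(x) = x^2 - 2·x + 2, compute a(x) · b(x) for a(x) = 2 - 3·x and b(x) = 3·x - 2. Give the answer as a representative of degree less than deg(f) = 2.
First multiply in Q[x] without reducing: a · b = -9·x^2 + 12·x - 4. Now divide by f(x) = x^2 - 2·x + 2, eliminating the leading term at each step:
  leading term -9·x^2: subtract (-9)·f(x) = -9·x^2 + 18·x - 18, leaving 14 - 6·x
The degree is now < 2, so this is the remainder. Hence a · b ≡ 14 - 6·x in Q[x]/(f).

Final answer: a · b ≡ 14 - 6·x (mod f(x))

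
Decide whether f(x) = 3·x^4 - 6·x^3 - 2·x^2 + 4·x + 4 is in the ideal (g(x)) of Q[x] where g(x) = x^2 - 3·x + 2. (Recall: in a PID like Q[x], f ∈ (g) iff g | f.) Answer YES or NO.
NO

In Q[x] the ideal (g) consists of all multiples of g, so f ∈ (g) iff g | f, i.e. iff the remainder of f on division by g is 0. Divide f by g (g is monic, so eliminate the leading term of the running remainder at each step):
  leading term 3·x^4: subtract (3·x^2)·g(x) = 3·x^4 - 9·x^3 + 6·x^2, leaving 3·x^3 - 8·x^2 + 4·x + 4
  leading term 3·x^3: subtract (3·x)·g(x) = 3·x^3 - 9·x^2 + 6·x, leaving x^2 - 2·x + 4
  leading term x^2: subtract (1)·g(x) = x^2 - 3·x + 2, leaving x + 2
The remainder r(x) = x + 2 ≠ 0 (and deg r < deg g), so g ∤ f, i.e. f ∉ (g).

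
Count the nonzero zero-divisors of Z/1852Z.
Z/1852Z has 927 nonzero zero-divisors

In Z/1852Z each nonzero element is either a unit (gcd with 1852 is 1) or a zero-divisor (gcd > 1). The number of units is φ(1852): factorise 1852 = 2^2 · 463, so φ(1852) = (2^2 − 2^1) · (463 − 1) = 2 · 462 = 924. The nonzero elements number 1852 − 1 = 1851. Hence the nonzero zero-divisors number 1851 − 924 = 927.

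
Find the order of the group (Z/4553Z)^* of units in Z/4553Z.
|(Z/4553Z)^*| = 4368

(Z/4553Z)^* consists of the classes a with gcd(a, 4553) = 1, so its order is φ(4553). φ is multiplicative, with φ(p^e) = p^e − p^(e−1). Factorise 4553 = 29 · 157. Then
  φ(4553) = (29 − 1) · (157 − 1) = 28 · 156 = 4368.
Thus |(Z/4553Z)^*| = 4368.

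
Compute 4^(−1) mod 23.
Apply the extended Euclidean algorithm to (23, 4), tracking rows (r, s, t) with s·23 + t·4 = r. Each division r_prev = q·r_cur + r_new produces the new row as (previous row) − q·(current row):
  row A: (23, 1, 0)   [1·23 + 0·4 = 23]
  row B: (4, 0, 1)   [0·23 + 1·4 = 4]
  23 = 5·4 + 3   → row C = row A − 5·row B = (3, 1, −5)   [check: 1·23 − 5·4 = 3]
  4 = 1·3 + 1   → row D = row B − 1·row C = (1, −1, 6)   [check: −1·23 + 6·4 = 1]
  3 = 3·1 + 0   → remainder 0, stop. gcd = 1 (last nonzero row D).
The gcd is 1, so 4 is invertible mod 23. The last nonzero row gives −1·23 + 6·4 = 1, so t = 6. So 4^(−1) ≡ 6 (mod 23). Verify: 4 · 6 = 24 ≡ 1 (mod 23). ✓

Final answer: 4^(−1) ≡ 6 (mod 23)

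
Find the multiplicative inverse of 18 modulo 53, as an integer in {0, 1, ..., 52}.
Apply the extended Euclidean algorithm to (53, 18), tracking rows (r, s, t) with s·53 + t·18 = r. Each division r_prev = q·r_cur + r_new produces the new row as (previous row) − q·(current row):
  row A: (53, 1, 0)   [1·53 + 0·18 = 53]
  row B: (18, 0, 1)   [0·53 + 1·18 = 18]
  53 = 2·18 + 17   → row C = row A − 2·row B = (17, 1, −2)   [check: 1·53 − 2·18 = 17]
  18 = 1·17 + 1   → row D = row B − 1·row C = (1, −1, 3)   [check: −1·53 + 3·18 = 1]
  17 = 17·1 + 0   → remainder 0, stop. gcd = 1 (last nonzero row D).
The gcd is 1, so 18 is invertible mod 53. The last nonzero row gives −1·53 + 3·18 = 1, so t = 3. So 18^(−1) ≡ 3 (mod 53). Verify: 18 · 3 = 54 ≡ 1 (mod 53). ✓

Final answer: 18^(−1) ≡ 3 (mod 53)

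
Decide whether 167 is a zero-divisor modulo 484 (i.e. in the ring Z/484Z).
gcd(167, 484) = 1, so 167 is a unit in Z/484Z (it has a multiplicative inverse). A unit cannot be a zero-divisor: if 167·b ≡ 0 then multiplying both sides by 167^(−1) gives b ≡ 0. So 167 is not a zero-divisor.

Final answer: NO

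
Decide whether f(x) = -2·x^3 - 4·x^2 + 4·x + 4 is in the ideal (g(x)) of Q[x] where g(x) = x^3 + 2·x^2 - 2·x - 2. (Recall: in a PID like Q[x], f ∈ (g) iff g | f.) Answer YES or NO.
In Q[x] the ideal (g) consists of all multiples of g, so f ∈ (g) iff g | f, i.e. iff the remainder of f on division by g is 0. Divide f by g (g is monic, so eliminate the leading term of the running remainder at each step):
  leading term -2·x^3: subtract (-2)·g(x) = -2·x^3 - 4·x^2 + 4·x + 4, leaving 0
The remainder is 0, so f(x) = g(x) · h(x) with h(x) = -2. Hence g | f, i.e. f ∈ (g).

Final answer: YES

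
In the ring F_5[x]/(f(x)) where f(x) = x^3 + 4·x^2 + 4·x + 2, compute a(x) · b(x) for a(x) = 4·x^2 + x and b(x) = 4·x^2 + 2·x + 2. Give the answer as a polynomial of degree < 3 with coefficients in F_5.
a · b ≡ 4·x^2 + 3·x + 4 (mod f(x))

Multiply as integer polynomials: a · b = 16·x^4 + 12·x^3 + 10·x^2 + 2·x. Reducing coefficients mod 5: a · b ≡ x^4 + 2·x^3 + 2·x. Now divide by f(x) = x^3 + 4·x^2 + 4·x + 2 in F_5[x], eliminating the leading term at each step:
  leading term x^4: subtract (x)·f(x) = x^4 + 4·x^3 + 4·x^2 + 2·x, leaving 3·x^3 + x^2 (coefficients mod 5)
  leading term 3·x^3: subtract (3)·f(x) = 3·x^3 + 2·x^2 + 2·x + 1, leaving 4·x^2 + 3·x + 4 (coefficients mod 5)
The degree is now < 3, so this is the remainder. Hence a · b ≡ 4·x^2 + 3·x + 4 in F_5[x]/(f).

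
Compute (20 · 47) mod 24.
Reduce the factors first: 47 ≡ 23 (mod 24), so 20 · 47 ≡ 20 · 23 (mod 24). 20 · 23 = 460. Dividing by 24: 460 = 19·24 + 4. So (20 · 47) mod 24 = 4.

Final answer: 4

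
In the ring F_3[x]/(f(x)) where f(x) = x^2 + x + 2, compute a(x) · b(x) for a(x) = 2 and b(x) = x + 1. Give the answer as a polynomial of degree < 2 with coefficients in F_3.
a · b ≡ 2·x + 2 (mod f(x))

Multiply as integer polynomials: a · b = 2·x + 2. Reducing coefficients mod 3: a · b ≡ 2·x + 2. This already has degree < 2, so no reduction by f is needed. Hence a · b ≡ 2·x + 2 in F_3[x]/(f).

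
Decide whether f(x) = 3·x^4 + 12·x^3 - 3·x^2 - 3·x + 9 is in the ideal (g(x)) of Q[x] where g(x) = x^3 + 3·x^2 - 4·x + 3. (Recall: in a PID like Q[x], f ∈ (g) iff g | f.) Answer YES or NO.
YES

In Q[x] the ideal (g) consists of all multiples of g, so f ∈ (g) iff g | f, i.e. iff the remainder of f on division by g is 0. Divide f by g (g is monic, so eliminate the leading term of the running remainder at each step):
  leading term 3·x^4: subtract (3·x)·g(x) = 3·x^4 + 9·x^3 - 12·x^2 + 9·x, leaving 3·x^3 + 9·x^2 - 12·x + 9
  leading term 3·x^3: subtract (3)·g(x) = 3·x^3 + 9·x^2 - 12·x + 9, leaving 0
The remainder is 0, so f(x) = g(x) · h(x) with h(x) = 3·x + 3. Hence g | f, i.e. f ∈ (g).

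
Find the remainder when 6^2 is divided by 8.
Use repeated squaring. Binary(2) = 10. Walk through the bits of the exponent 2 left-to-right: at each bit after the leading one, square the running value, then multiply by 6 if the bit is 1 (always reducing mod 8):
  bit 1 = 1 (leading): start with 6.
  bit 2 = 0: square 6^2 = 36 ≡ 4 (mod 8).
Final value: 6^2 ≡ 4 (mod 8).

Final answer: 4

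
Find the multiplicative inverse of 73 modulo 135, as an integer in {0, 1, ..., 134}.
Apply the extended Euclidean algorithm to (135, 73), tracking rows (r, s, t) with s·135 + t·73 = r. Each division r_prev = q·r_cur + r_new produces the new row as (previous row) − q·(current row):
  row A: (135, 1, 0)   [1·135 + 0·73 = 135]
  row B: (73, 0, 1)   [0·135 + 1·73 = 73]
  135 = 1·73 + 62   → row C = row A − 1·row B = (62, 1, −1)   [check: 1·135 − 1·73 = 62]
  73 = 1·62 + 11   → row D = row B − 1·row C = (11, −1, 2)   [check: −1·135 + 2·73 = 11]
  62 = 5·11 + 7   → row E = row C − 5·row D = (7, 6, −11)   [check: 6·135 − 11·73 = 7]
  11 = 1·7 + 4   → row F = row D − 1·row E = (4, −7, 13)   [check: −7·135 + 13·73 = 4]
  7 = 1·4 + 3   → row G = row E − 1·row F = (3, 13, −24)   [check: 13·135 − 24·73 = 3]
  4 = 1·3 + 1   → row H = row F − 1·row G = (1, −20, 37)   [check: −20·135 + 37·73 = 1]
  3 = 3·1 + 0   → remainder 0, stop. gcd = 1 (last nonzero row H).
The gcd is 1, so 73 is invertible mod 135. The last nonzero row gives −20·135 + 37·73 = 1, so t = 37. So 73^(−1) ≡ 37 (mod 135). Verify: 73 · 37 = 2701 ≡ 1 (mod 135). ✓

Final answer: 73^(−1) ≡ 37 (mod 135)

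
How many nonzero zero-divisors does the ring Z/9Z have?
In Z/9Z each nonzero element is either a unit (gcd with 9 is 1) or a zero-divisor (gcd > 1). The number of units is φ(9): factorise 9 = 3^2, so φ(9) = (3^2 − 3^1) = 6 = 6. The nonzero elements number 9 − 1 = 8. Hence the nonzero zero-divisors number 8 − 6 = 2.

Final answer: Z/9Z has 2 nonzero zero-divisors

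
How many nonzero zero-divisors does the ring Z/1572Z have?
Z/1572Z has 1051 nonzero zero-divisors

In Z/1572Z each nonzero element is either a unit (gcd with 1572 is 1) or a zero-divisor (gcd > 1). The number of units is φ(1572): factorise 1572 = 2^2 · 3 · 131, so φ(1572) = (2^2 − 2^1) · (3 − 1) · (131 − 1) = 2 · 2 · 130 = 520. The nonzero elements number 1572 − 1 = 1571. Hence the nonzero zero-divisors number 1571 − 520 = 1051.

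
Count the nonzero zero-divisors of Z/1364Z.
Z/1364Z has 763 nonzero zero-divisors

In Z/1364Z each nonzero element is either a unit (gcd with 1364 is 1) or a zero-divisor (gcd > 1). The number of units is φ(1364): factorise 1364 = 2^2 · 11 · 31, so φ(1364) = (2^2 − 2^1) · (11 − 1) · (31 − 1) = 2 · 10 · 30 = 600. The nonzero elements number 1364 − 1 = 1363. Hence the nonzero zero-divisors number 1363 − 600 = 763.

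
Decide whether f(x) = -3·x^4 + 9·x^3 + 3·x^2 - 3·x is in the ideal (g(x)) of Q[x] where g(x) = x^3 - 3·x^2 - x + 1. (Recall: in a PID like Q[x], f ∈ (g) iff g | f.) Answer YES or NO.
YES

In Q[x] the ideal (g) consists of all multiples of g, so f ∈ (g) iff g | f, i.e. iff the remainder of f on division by g is 0. Divide f by g (g is monic, so eliminate the leading term of the running remainder at each step):
  leading term -3·x^4: subtract (-3·x)·g(x) = -3·x^4 + 9·x^3 + 3·x^2 - 3·x, leaving 0
The remainder is 0, so f(x) = g(x) · h(x) with h(x) = -3·x. Hence g | f, i.e. f ∈ (g).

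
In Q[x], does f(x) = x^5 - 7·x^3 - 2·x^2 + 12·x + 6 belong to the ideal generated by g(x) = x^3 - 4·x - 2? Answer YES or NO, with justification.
YES

In Q[x] the ideal (g) consists of all multiples of g, so f ∈ (g) iff g | f, i.e. iff the remainder of f on division by g is 0. Divide f by g (g is monic, so eliminate the leading term of the running remainder at each step):
  leading term x^5: subtract (x^2)·g(x) = x^5 - 4·x^3 - 2·x^2, leaving -3·x^3 + 12·x + 6
  leading term -3·x^3: subtract (-3)·g(x) = -3·x^3 + 12·x + 6, leaving 0
The remainder is 0, so f(x) = g(x) · h(x) with h(x) = x^2 - 3. Hence g | f, i.e. f ∈ (g).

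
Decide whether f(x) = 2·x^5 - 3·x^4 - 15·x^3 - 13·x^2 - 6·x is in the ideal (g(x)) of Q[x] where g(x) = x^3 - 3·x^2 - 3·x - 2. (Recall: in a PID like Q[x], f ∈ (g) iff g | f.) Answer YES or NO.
In Q[x] the ideal (g) consists of all multiples of g, so f ∈ (g) iff g | f, i.e. iff the remainder of f on division by g is 0. Divide f by g (g is monic, so eliminate the leading term of the running remainder at each step):
  leading term 2·x^5: subtract (2·x^2)·g(x) = 2·x^5 - 6·x^4 - 6·x^3 - 4·x^2, leaving 3·x^4 - 9·x^3 - 9·x^2 - 6·x
  leading term 3·x^4: subtract (3·x)·g(x) = 3·x^4 - 9·x^3 - 9·x^2 - 6·x, leaving 0
The remainder is 0, so f(x) = g(x) · h(x) with h(x) = 2·x^2 + 3·x. Hence g | f, i.e. f ∈ (g).

Final answer: YES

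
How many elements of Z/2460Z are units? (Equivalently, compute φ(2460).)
An element a ∈ Z/2460Z is a unit iff gcd(a, 2460) = 1, so the number of units is φ(2460). φ is multiplicative, with φ(p^e) = p^e − p^(e−1). Factorise 2460 = 2^2 · 3 · 5 · 41. Then
  φ(2460) = (2^2 − 2^1) · (3 − 1) · (5 − 1) · (41 − 1) = 2 · 2 · 4 · 40 = 640.

Final answer: Z/2460Z has φ(2460) = 640 units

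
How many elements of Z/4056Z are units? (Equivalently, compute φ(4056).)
Z/4056Z has φ(4056) = 1248 units

An element a ∈ Z/4056Z is a unit iff gcd(a, 4056) = 1, so the number of units is φ(4056). φ is multiplicative, with φ(p^e) = p^e − p^(e−1). Factorise 4056 = 2^3 · 3 · 13^2. Then
  φ(4056) = (2^3 − 2^2) · (3 − 1) · (13^2 − 13^1) = 4 · 2 · 156 = 1248.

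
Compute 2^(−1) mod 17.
Apply the extended Euclidean algorithm to (17, 2), tracking rows (r, s, t) with s·17 + t·2 = r. Each division r_prev = q·r_cur + r_new produces the new row as (previous row) − q·(current row):
  row A: (17, 1, 0)   [1·17 + 0·2 = 17]
  row B: (2, 0, 1)   [0·17 + 1·2 = 2]
  17 = 8·2 + 1   → row C = row A − 8·row B = (1, 1, −8)   [check: 1·17 − 8·2 = 1]
  2 = 2·1 + 0   → remainder 0, stop. gcd = 1 (last nonzero row C).
The gcd is 1, so 2 is invertible mod 17. The last nonzero row gives 1·17 − 8·2 = 1, so t = −8. So 2^(−1) ≡ −8 ≡ 9 (mod 17). Verify: 2 · 9 = 18 ≡ 1 (mod 17). ✓

Final answer: 2^(−1) ≡ 9 (mod 17)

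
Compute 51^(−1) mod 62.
Apply the extended Euclidean algorithm to (62, 51), tracking rows (r, s, t) with s·62 + t·51 = r. Each division r_prev = q·r_cur + r_new produces the new row as (previous row) − q·(current row):
  row A: (62, 1, 0)   [1·62 + 0·51 = 62]
  row B: (51, 0, 1)   [0·62 + 1·51 = 51]
  62 = 1·51 + 11   → row C = row A − 1·row B = (11, 1, −1)   [check: 1·62 − 1·51 = 11]
  51 = 4·11 + 7   → row D = row B − 4·row C = (7, −4, 5)   [check: −4·62 + 5·51 = 7]
  11 = 1·7 + 4   → row E = row C − 1·row D = (4, 5, −6)   [check: 5·62 − 6·51 = 4]
  7 = 1·4 + 3   → row F = row D − 1·row E = (3, −9, 11)   [check: −9·62 + 11·51 = 3]
  4 = 1·3 + 1   → row G = row E − 1·row F = (1, 14, −17)   [check: 14·62 − 17·51 = 1]
  3 = 3·1 + 0   → remainder 0, stop. gcd = 1 (last nonzero row G).
The gcd is 1, so 51 is invertible mod 62. The last nonzero row gives 14·62 − 17·51 = 1, so t = −17. So 51^(−1) ≡ −17 ≡ 45 (mod 62). Verify: 51 · 45 = 2295 ≡ 1 (mod 62). ✓

Final answer: 51^(−1) ≡ 45 (mod 62)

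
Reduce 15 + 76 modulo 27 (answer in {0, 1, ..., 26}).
Reduce the summands first: 76 ≡ 22 (mod 27), so 15 + 76 ≡ 15 + 22 (mod 27). 15 + 22 = 37; 37 = 1·27 + 10, so (15 + 76) mod 27 = 10.

Final answer: 10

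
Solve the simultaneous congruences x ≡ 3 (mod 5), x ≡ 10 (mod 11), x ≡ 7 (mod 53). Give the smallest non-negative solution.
x ≡ 1968 (mod 2915); the representative in [0, 2915) is 1968

The moduli 5, 11, 53 are pairwise coprime, so by the CRT there is a unique solution mod 5·11·53 = 2915.
Solve by successive substitution. Start with x ≡ 3 (mod 5).
  Combine with x ≡ 10 (mod 11): write x = 3 + 5·t and require 3 + 5·t ≡ 10 (mod 11), i.e. 5·t ≡ 10 − 3 ≡ 7 (mod 11). Since 5^(−1) ≡ 9 (mod 11), t ≡ 9·7 ≡ 8 (mod 11). So x ≡ 3 + 5·8 = 43 (mod 55).
  Combine with x ≡ 7 (mod 53): write x = 43 + 55·t and require 43 + 55·t ≡ 7 (mod 53), i.e. 55·t ≡ 7 − 43 ≡ 17 (mod 53). Since 55^(−1) ≡ 27 (mod 53) (55 ≡ 2 (mod 53)), t ≡ 27·17 ≡ 35 (mod 53). So x ≡ 43 + 55·35 = 1968 (mod 2915).
Unique solution in [0, 2915): x = 1968.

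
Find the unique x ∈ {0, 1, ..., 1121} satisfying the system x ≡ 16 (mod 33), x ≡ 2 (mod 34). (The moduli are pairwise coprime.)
x ≡ 478 (mod 1122); the representative in [0, 1122) is 478

The moduli 33, 34 are pairwise coprime, so by the CRT there is a unique solution mod 33·34 = 1122.
Solve by successive substitution. Start with x ≡ 16 (mod 33).
  Combine with x ≡ 2 (mod 34): write x = 16 + 33·t and require 16 + 33·t ≡ 2 (mod 34), i.e. 33·t ≡ 2 − 16 ≡ 20 (mod 34). Since 33^(−1) ≡ 33 (mod 34), t ≡ 33·20 ≡ 14 (mod 34). So x ≡ 16 + 33·14 = 478 (mod 1122).
Unique solution in [0, 1122): x = 478.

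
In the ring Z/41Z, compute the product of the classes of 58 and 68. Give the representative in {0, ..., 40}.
8

Reduce the factors first: 58 ≡ 17, 68 ≡ 27 (mod 41), so 58 · 68 ≡ 17 · 27 (mod 41). 17 · 27 = 459. Dividing by 41: 459 = 11·41 + 8. So (58 · 68) mod 41 = 8.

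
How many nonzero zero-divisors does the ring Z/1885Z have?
In Z/1885Z each nonzero element is either a unit (gcd with 1885 is 1) or a zero-divisor (gcd > 1). The number of units is φ(1885): factorise 1885 = 5 · 13 · 29, so φ(1885) = (5 − 1) · (13 − 1) · (29 − 1) = 4 · 12 · 28 = 1344. The nonzero elements number 1885 − 1 = 1884. Hence the nonzero zero-divisors number 1884 − 1344 = 540.

Final answer: Z/1885Z has 540 nonzero zero-divisors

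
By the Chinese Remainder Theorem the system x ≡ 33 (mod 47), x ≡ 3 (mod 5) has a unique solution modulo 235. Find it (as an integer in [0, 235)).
The moduli 47, 5 are pairwise coprime, so by the CRT there is a unique solution mod 47·5 = 235.
Solve by successive substitution. Start with x ≡ 33 (mod 47).
  Combine with x ≡ 3 (mod 5): write x = 33 + 47·t and require 33 + 47·t ≡ 3 (mod 5), i.e. 47·t ≡ 3 − 33 ≡ 0 (mod 5). Since 47^(−1) ≡ 3 (mod 5) (47 ≡ 2 (mod 5)), t ≡ 3·0 ≡ 0 (mod 5). So x ≡ 33 + 47·0 = 33 (mod 235).
Unique solution in [0, 235): x = 33.

Final answer: x ≡ 33 (mod 235); the representative in [0, 235) is 33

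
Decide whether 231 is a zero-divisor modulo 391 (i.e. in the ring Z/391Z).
NO

gcd(231, 391) = 1, so 231 is a unit in Z/391Z (it has a multiplicative inverse). A unit cannot be a zero-divisor: if 231·b ≡ 0 then multiplying both sides by 231^(−1) gives b ≡ 0. So 231 is not a zero-divisor.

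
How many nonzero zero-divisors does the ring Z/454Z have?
Z/454Z has 227 nonzero zero-divisors

In Z/454Z each nonzero element is either a unit (gcd with 454 is 1) or a zero-divisor (gcd > 1). The number of units is φ(454): factorise 454 = 2 · 227, so φ(454) = (2 − 1) · (227 − 1) = 1 · 226 = 226. The nonzero elements number 454 − 1 = 453. Hence the nonzero zero-divisors number 453 − 226 = 227.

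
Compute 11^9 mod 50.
Use repeated squaring. Binary(9) = 1001. Walk through the bits of the exponent 9 left-to-right: at each bit after the leading one, square the running value, then multiply by 11 if the bit is 1 (always reducing mod 50):
  bit 1 = 1 (leading): start with 11.
  bit 2 = 0: square 11^2 = 121 ≡ 21 (mod 50).
  bit 3 = 0: square 21^2 = 441 ≡ 41 (mod 50).
  bit 4 = 1: square 41^2 = 1681 ≡ 31; bit is 1, so multiply 31·11 = 341 ≡ 41 (mod 50).
Final value: 11^9 ≡ 41 (mod 50).

Final answer: 41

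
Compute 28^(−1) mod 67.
28^(−1) ≡ 12 (mod 67)

Apply the extended Euclidean algorithm to (67, 28), tracking rows (r, s, t) with s·67 + t·28 = r. Each division r_prev = q·r_cur + r_new produces the new row as (previous row) − q·(current row):
  row A: (67, 1, 0)   [1·67 + 0·28 = 67]
  row B: (28, 0, 1)   [0·67 + 1·28 = 28]
  67 = 2·28 + 11   → row C = row A − 2·row B = (11, 1, −2)   [check: 1·67 − 2·28 = 11]
  28 = 2·11 + 6   → row D = row B − 2·row C = (6, −2, 5)   [check: −2·67 + 5·28 = 6]
  11 = 1·6 + 5   → row E = row C − 1·row D = (5, 3, −7)   [check: 3·67 − 7·28 = 5]
  6 = 1·5 + 1   → row F = row D − 1·row E = (1, −5, 12)   [check: −5·67 + 12·28 = 1]
  5 = 5·1 + 0   → remainder 0, stop. gcd = 1 (last nonzero row F).
The gcd is 1, so 28 is invertible mod 67. The last nonzero row gives −5·67 + 12·28 = 1, so t = 12. So 28^(−1) ≡ 12 (mod 67). Verify: 28 · 12 = 336 ≡ 1 (mod 67). ✓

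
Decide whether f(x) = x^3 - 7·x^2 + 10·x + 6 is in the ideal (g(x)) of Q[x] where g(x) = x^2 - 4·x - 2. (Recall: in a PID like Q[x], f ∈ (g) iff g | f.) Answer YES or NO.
In Q[x] the ideal (g) consists of all multiples of g, so f ∈ (g) iff g | f, i.e. iff the remainder of f on division by g is 0. Divide f by g (g is monic, so eliminate the leading term of the running remainder at each step):
  leading term x^3: subtract (x)·g(x) = x^3 - 4·x^2 - 2·x, leaving -3·x^2 + 12·x + 6
  leading term -3·x^2: subtract (-3)·g(x) = -3·x^2 + 12·x + 6, leaving 0
The remainder is 0, so f(x) = g(x) · h(x) with h(x) = x - 3. Hence g | f, i.e. f ∈ (g).

Final answer: YES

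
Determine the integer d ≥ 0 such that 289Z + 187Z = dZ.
(289, 187) = (17); d = 17

In the PID Z, (a, b) is generated by gcd(a, b). Compute gcd(289, 187) with the extended Euclidean algorithm, tracking rows (r, s, t) with s·289 + t·187 = r:
  row A: (289, 1, 0)   [1·289 + 0·187 = 289]
  row B: (187, 0, 1)   [0·289 + 1·187 = 187]
  289 = 1·187 + 102   → row C = row A − 1·row B = (102, 1, −1)   [check: 1·289 − 1·187 = 102]
  187 = 1·102 + 85   → row D = row B − 1·row C = (85, −1, 2)   [check: −1·289 + 2·187 = 85]
  102 = 1·85 + 17   → row E = row C − 1·row D = (17, 2, −3)   [check: 2·289 − 3·187 = 17]
  85 = 5·17 + 0   → remainder 0, stop. gcd = 17 (last nonzero row E).
So gcd(289, 187) = 17, with Bézout identity 2·289 − 3·187 = 17. Containment (⊇): the Bézout identity exhibits 17 as an element of (289, 187), giving (17) ⊆ (289, 187). Containment (⊆): since 17 | 289 and 17 | 187 (289 = 17·17, 187 = 17·11), every Z-linear combination of 289 and 187 is divisible by 17, so (289, 187) ⊆ (17). Therefore (289, 187) = (17), d = 17.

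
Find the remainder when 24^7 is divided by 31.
Use repeated squaring. Binary(7) = 111. Walk through the bits of the exponent 7 left-to-right: at each bit after the leading one, square the running value, then multiply by 24 if the bit is 1 (always reducing mod 31):
  bit 1 = 1 (leading): start with 24.
  bit 2 = 1: square 24^2 = 576 ≡ 18; bit is 1, so multiply 18·24 = 432 ≡ 29 (mod 31).
  bit 3 = 1: square 29^2 = 841 ≡ 4; bit is 1, so multiply 4·24 = 96 ≡ 3 (mod 31).
Final value: 24^7 ≡ 3 (mod 31).

Final answer: 3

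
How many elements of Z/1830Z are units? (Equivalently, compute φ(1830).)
An element a ∈ Z/1830Z is a unit iff gcd(a, 1830) = 1, so the number of units is φ(1830). φ is multiplicative, with φ(p^e) = p^e − p^(e−1). Factorise 1830 = 2 · 3 · 5 · 61. Then
  φ(1830) = (2 − 1) · (3 − 1) · (5 − 1) · (61 − 1) = 1 · 2 · 4 · 60 = 480.

Final answer: Z/1830Z has φ(1830) = 480 units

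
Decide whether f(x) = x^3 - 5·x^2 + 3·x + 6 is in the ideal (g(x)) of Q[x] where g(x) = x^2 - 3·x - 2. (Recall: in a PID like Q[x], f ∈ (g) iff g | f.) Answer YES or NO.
NO

In Q[x] the ideal (g) consists of all multiples of g, so f ∈ (g) iff g | f, i.e. iff the remainder of f on division by g is 0. Divide f by g (g is monic, so eliminate the leading term of the running remainder at each step):
  leading term x^3: subtract (x)·g(x) = x^3 - 3·x^2 - 2·x, leaving -2·x^2 + 5·x + 6
  leading term -2·x^2: subtract (-2)·g(x) = -2·x^2 + 6·x + 4, leaving 2 - x
The remainder r(x) = 2 - x ≠ 0 (and deg r < deg g), so g ∤ f, i.e. f ∉ (g).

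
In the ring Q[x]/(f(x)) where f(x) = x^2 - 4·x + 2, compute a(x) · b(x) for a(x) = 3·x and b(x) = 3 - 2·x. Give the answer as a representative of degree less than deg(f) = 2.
a · b ≡ 12 - 15·x (mod f(x))

First multiply in Q[x] without reducing: a · b = -6·x^2 + 9·x. Now divide by f(x) = x^2 - 4·x + 2, eliminating the leading term at each step:
  leading term -6·x^2: subtract (-6)·f(x) = -6·x^2 + 24·x - 12, leaving 12 - 15·x
The degree is now < 2, so this is the remainder. Hence a · b ≡ 12 - 15·x in Q[x]/(f).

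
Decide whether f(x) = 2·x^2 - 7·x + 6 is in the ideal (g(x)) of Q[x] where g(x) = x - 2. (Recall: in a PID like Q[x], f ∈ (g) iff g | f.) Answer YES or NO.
YES

In Q[x] the ideal (g) consists of all multiples of g, so f ∈ (g) iff g | f, i.e. iff the remainder of f on division by g is 0. Divide f by g (g is monic, so eliminate the leading term of the running remainder at each step):
  leading term 2·x^2: subtract (2·x)·g(x) = 2·x^2 - 4·x, leaving 6 - 3·x
  leading term -3·x: subtract (-3)·g(x) = 6 - 3·x, leaving 0
The remainder is 0, so f(x) = g(x) · h(x) with h(x) = 2·x - 3. Hence g | f, i.e. f ∈ (g).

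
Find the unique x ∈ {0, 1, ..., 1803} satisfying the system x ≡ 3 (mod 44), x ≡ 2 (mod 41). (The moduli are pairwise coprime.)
x ≡ 1191 (mod 1804); the representative in [0, 1804) is 1191

The moduli 44, 41 are pairwise coprime, so by the CRT there is a unique solution mod 44·41 = 1804.
Solve by successive substitution. Start with x ≡ 3 (mod 44).
  Combine with x ≡ 2 (mod 41): write x = 3 + 44·t and require 3 + 44·t ≡ 2 (mod 41), i.e. 44·t ≡ 2 − 3 ≡ 40 (mod 41). Since 44^(−1) ≡ 14 (mod 41) (44 ≡ 3 (mod 41)), t ≡ 14·40 ≡ 27 (mod 41). So x ≡ 3 + 44·27 = 1191 (mod 1804).
Unique solution in [0, 1804): x = 1191.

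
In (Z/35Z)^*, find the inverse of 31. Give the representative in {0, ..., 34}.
31^(−1) ≡ 26 (mod 35)

Apply the extended Euclidean algorithm to (35, 31), tracking rows (r, s, t) with s·35 + t·31 = r. Each division r_prev = q·r_cur + r_new produces the new row as (previous row) − q·(current row):
  row A: (35, 1, 0)   [1·35 + 0·31 = 35]
  row B: (31, 0, 1)   [0·35 + 1·31 = 31]
  35 = 1·31 + 4   → row C = row A − 1·row B = (4, 1, −1)   [check: 1·35 − 1·31 = 4]
  31 = 7·4 + 3   → row D = row B − 7·row C = (3, −7, 8)   [check: −7·35 + 8·31 = 3]
  4 = 1·3 + 1   → row E = row C − 1·row D = (1, 8, −9)   [check: 8·35 − 9·31 = 1]
  3 = 3·1 + 0   → remainder 0, stop. gcd = 1 (last nonzero row E).
The gcd is 1, so 31 is invertible mod 35. The last nonzero row gives 8·35 − 9·31 = 1, so t = −9. So 31^(−1) ≡ −9 ≡ 26 (mod 35). Verify: 31 · 26 = 806 ≡ 1 (mod 35). ✓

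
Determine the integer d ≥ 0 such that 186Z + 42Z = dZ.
(186, 42) = (6); d = 6

In the PID Z, (a, b) is generated by gcd(a, b). Compute gcd(186, 42) with the extended Euclidean algorithm, tracking rows (r, s, t) with s·186 + t·42 = r:
  row A: (186, 1, 0)   [1·186 + 0·42 = 186]
  row B: (42, 0, 1)   [0·186 + 1·42 = 42]
  186 = 4·42 + 18   → row C = row A − 4·row B = (18, 1, −4)   [check: 1·186 − 4·42 = 18]
  42 = 2·18 + 6   → row D = row B − 2·row C = (6, −2, 9)   [check: −2·186 + 9·42 = 6]
  18 = 3·6 + 0   → remainder 0, stop. gcd = 6 (last nonzero row D).
So gcd(186, 42) = 6, with Bézout identity −2·186 + 9·42 = 6. Containment (⊇): the Bézout identity exhibits 6 as an element of (186, 42), giving (6) ⊆ (186, 42). Containment (⊆): since 6 | 186 and 6 | 42 (186 = 6·31, 42 = 6·7), every Z-linear combination of 186 and 42 is divisible by 6, so (186, 42) ⊆ (6). Therefore (186, 42) = (6), d = 6.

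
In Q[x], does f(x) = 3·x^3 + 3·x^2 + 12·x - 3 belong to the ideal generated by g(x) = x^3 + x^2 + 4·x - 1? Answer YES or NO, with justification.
In Q[x] the ideal (g) consists of all multiples of g, so f ∈ (g) iff g | f, i.e. iff the remainder of f on division by g is 0. Divide f by g (g is monic, so eliminate the leading term of the running remainder at each step):
  leading term 3·x^3: subtract (3)·g(x) = 3·x^3 + 3·x^2 + 12·x - 3, leaving 0
The remainder is 0, so f(x) = g(x) · h(x) with h(x) = 3. Hence g | f, i.e. f ∈ (g).

Final answer: YES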